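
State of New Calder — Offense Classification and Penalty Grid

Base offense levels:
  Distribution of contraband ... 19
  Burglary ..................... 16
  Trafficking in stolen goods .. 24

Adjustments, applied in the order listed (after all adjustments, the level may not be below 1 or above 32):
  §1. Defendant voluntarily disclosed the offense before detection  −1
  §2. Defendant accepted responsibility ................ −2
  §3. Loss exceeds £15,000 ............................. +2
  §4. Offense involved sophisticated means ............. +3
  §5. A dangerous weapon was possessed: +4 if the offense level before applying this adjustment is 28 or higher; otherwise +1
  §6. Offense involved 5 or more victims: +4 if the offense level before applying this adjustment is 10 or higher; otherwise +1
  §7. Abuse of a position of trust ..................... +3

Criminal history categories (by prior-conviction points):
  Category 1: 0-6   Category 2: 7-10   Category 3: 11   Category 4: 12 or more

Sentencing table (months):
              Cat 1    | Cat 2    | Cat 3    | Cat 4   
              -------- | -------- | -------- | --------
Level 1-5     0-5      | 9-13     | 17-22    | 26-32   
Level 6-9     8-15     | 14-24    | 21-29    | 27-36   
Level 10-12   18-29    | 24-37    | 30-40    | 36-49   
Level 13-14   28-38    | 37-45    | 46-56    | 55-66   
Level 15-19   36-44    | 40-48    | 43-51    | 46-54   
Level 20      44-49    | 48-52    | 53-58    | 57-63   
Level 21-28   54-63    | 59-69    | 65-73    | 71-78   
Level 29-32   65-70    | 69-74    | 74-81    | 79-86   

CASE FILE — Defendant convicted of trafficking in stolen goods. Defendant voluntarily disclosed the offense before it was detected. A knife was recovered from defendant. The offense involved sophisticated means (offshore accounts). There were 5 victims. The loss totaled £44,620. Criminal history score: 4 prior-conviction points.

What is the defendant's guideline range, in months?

65-70 months

Base offense level for trafficking in stolen goods: 24.
§1 applies: 24 − 1 = 23.
§3 applies: 23 + 2 = 25.
§4 applies: 25 + 3 = 28.
§5 applies (level before this adjustment is 28 ≥ 28, so +4): 28 + 4 = 32.
§6 applies (level before this adjustment is 32 ≥ 10, so +4): 32 + 4 = 36.
Level 36 exceeds the maximum of 32; capped at 32.
Final offense level: 32.
Criminal history: 4 prior points → Category 1 (0-6).
Level 32 falls in the 29-32 band.
Grid: Level 29-32 × Category 1 = 65-70 months.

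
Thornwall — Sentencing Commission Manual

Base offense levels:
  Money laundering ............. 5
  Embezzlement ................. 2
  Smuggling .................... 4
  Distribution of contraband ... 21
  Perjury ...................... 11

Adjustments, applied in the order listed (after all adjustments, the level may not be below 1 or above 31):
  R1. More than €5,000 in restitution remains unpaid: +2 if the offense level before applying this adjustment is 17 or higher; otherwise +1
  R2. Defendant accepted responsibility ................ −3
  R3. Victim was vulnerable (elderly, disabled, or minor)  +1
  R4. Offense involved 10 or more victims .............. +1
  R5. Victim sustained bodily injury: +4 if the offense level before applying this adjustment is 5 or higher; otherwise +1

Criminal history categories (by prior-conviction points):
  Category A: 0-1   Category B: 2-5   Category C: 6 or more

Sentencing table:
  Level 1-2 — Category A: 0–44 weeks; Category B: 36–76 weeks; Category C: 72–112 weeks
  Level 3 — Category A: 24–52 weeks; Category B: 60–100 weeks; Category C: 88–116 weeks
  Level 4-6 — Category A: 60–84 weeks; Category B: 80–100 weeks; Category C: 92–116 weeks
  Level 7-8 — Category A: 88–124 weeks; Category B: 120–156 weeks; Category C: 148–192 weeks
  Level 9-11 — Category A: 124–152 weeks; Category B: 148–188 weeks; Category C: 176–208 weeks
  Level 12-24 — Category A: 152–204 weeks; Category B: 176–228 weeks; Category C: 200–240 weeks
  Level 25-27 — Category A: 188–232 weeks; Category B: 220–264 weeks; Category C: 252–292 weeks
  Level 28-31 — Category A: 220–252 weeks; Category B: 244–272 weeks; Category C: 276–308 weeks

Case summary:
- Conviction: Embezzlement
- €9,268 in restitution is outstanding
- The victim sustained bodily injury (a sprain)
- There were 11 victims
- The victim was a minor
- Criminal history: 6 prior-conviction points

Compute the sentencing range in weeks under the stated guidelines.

Base offense level for embezzlement: 2.
R1 applies (level before this adjustment is 2 < 17, so +1): 2 + 1 = 3.
R3 applies: 3 + 1 = 4.
R4 applies: 4 + 1 = 5.
R5 applies (level before this adjustment is 5 ≥ 5, so +4): 5 + 4 = 9.
Final offense level: 9.
Criminal history: 6 prior points → Category C (6+).
Level 9 falls in the 9-11 band.
Grid: Level 9-11 × Category C = 176-208 weeks.

176-208 weeks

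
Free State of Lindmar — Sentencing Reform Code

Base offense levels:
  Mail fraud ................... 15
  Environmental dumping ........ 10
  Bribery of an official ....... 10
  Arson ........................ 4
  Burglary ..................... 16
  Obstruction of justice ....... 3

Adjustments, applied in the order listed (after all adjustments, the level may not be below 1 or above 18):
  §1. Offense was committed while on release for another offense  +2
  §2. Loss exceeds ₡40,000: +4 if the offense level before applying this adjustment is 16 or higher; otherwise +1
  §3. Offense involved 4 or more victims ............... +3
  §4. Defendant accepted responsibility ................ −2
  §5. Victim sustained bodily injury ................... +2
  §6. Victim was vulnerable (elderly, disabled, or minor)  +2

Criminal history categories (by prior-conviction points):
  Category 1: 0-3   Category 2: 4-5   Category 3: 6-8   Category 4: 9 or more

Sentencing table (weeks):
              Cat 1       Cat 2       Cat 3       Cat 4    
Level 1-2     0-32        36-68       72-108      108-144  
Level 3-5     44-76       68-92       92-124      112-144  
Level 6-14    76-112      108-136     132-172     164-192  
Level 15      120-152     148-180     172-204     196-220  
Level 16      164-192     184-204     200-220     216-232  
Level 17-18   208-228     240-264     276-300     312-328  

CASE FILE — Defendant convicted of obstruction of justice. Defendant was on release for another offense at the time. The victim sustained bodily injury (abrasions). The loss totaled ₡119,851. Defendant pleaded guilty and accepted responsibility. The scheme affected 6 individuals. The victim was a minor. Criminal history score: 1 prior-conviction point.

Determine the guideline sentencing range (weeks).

76-112 weeks

Base offense level for obstruction of justice: 3.
§1 applies: 3 + 2 = 5.
§2 applies (level before this adjustment is 5 < 16, so +1): 5 + 1 = 6.
§3 applies: 6 + 3 = 9.
§4 applies: 9 − 2 = 7.
§5 applies: 7 + 2 = 9.
§6 applies: 9 + 2 = 11.
Final offense level: 11.
Criminal history: 1 prior point → Category 1 (0-3).
Level 11 falls in the 6-14 band.
Grid: Level 6-14 × Category 1 = 76-112 weeks.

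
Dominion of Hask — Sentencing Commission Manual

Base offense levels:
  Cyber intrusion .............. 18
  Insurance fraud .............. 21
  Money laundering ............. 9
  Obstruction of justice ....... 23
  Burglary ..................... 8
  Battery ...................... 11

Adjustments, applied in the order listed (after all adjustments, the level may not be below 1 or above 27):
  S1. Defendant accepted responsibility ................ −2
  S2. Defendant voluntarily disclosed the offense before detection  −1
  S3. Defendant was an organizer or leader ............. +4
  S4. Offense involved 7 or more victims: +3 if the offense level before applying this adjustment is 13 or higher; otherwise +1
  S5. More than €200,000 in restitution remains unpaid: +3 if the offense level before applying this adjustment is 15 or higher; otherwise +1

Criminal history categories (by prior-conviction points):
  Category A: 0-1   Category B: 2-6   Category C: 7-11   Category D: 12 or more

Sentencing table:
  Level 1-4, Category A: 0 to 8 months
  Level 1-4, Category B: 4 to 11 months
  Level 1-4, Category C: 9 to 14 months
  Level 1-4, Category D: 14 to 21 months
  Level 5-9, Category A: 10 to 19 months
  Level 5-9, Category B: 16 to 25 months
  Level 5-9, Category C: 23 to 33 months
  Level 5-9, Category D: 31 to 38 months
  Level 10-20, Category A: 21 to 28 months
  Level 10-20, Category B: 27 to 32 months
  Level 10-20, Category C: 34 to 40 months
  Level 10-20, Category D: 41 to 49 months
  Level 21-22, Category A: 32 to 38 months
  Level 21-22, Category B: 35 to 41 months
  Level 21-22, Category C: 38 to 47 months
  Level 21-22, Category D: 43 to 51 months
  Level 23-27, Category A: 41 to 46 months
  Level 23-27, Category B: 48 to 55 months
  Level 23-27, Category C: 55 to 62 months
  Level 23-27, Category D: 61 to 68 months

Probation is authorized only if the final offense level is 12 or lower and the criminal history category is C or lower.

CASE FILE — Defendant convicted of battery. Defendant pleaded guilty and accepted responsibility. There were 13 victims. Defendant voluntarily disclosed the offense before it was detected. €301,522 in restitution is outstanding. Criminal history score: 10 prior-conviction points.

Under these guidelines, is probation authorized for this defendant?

Base offense level for battery: 11.
S1 applies: 11 − 2 = 9.
S2 applies: 9 − 1 = 8.
S4 applies (level before this adjustment is 8 < 13, so +1): 8 + 1 = 9.
S5 applies (level before this adjustment is 9 < 15, so +1): 9 + 1 = 10.
Final offense level: 10.
Criminal history: 10 prior points → Category C (7-11).
Level 10 falls in the 10-20 band.
Grid: Level 10-20 × Category C = 34-40 months.
Probation check: level 10 ≤ 12 and category C ≤ C → eligible.

Yes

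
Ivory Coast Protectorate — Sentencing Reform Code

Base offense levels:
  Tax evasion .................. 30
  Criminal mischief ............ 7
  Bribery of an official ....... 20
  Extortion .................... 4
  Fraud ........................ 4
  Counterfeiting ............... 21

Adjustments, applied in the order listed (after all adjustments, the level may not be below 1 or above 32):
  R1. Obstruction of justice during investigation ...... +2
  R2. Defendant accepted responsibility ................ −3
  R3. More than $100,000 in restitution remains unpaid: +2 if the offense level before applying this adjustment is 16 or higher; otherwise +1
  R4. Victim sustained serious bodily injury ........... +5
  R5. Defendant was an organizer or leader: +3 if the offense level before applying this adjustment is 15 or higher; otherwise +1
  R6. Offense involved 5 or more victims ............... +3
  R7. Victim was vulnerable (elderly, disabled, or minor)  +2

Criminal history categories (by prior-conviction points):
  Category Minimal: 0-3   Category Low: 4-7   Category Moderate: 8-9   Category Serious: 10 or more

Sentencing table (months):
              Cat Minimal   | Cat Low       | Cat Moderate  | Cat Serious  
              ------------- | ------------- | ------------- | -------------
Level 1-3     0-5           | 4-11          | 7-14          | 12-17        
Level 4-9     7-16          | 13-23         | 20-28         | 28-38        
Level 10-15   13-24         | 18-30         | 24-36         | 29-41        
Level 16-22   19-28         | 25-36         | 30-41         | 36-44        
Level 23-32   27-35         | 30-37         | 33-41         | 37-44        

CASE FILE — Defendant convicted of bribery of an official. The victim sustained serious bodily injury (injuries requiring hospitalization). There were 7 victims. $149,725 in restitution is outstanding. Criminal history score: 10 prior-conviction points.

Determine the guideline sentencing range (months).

Base offense level for bribery of an official: 20.
R2 does not apply.
R3 applies (level before this adjustment is 20 ≥ 16, so +2): 20 + 2 = 22.
R4 applies: 22 + 5 = 27.
R6 applies: 27 + 3 = 30.
R7 does not apply.
Final offense level: 30.
Criminal history: 10 prior points → Category Serious (10+).
Level 30 falls in the 23-32 band.
Grid: Level 23-32 × Category Serious = 37-44 months.

37-44 months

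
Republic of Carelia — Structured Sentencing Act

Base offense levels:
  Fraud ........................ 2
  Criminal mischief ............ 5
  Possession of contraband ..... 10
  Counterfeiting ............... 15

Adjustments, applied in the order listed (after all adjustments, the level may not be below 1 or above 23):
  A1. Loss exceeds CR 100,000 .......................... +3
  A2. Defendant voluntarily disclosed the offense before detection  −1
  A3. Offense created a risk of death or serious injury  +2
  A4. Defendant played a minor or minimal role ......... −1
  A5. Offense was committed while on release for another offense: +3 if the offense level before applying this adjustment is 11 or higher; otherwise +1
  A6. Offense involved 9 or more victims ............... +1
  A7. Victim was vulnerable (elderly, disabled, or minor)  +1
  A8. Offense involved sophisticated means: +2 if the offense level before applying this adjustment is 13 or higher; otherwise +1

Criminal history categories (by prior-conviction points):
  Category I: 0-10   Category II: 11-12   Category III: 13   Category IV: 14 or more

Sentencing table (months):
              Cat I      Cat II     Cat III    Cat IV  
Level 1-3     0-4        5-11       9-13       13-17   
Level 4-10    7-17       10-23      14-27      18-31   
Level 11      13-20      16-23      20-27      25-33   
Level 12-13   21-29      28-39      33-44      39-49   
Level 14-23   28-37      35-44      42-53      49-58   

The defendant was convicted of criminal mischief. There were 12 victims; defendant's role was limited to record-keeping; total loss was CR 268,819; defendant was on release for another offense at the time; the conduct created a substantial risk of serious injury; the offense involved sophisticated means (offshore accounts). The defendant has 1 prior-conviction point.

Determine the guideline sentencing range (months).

21-29 months

Base offense level for criminal mischief: 5.
A1 applies: 5 + 3 = 8.
A2 does not apply.
A3 applies: 8 + 2 = 10.
A4 applies: 10 − 1 = 9.
A5 applies (level before this adjustment is 9 < 11, so +1): 9 + 1 = 10.
A6 applies: 10 + 1 = 11.
A7 does not apply.
A8 applies (level before this adjustment is 11 < 13, so +1): 11 + 1 = 12.
Final offense level: 12.
Criminal history: 1 prior point → Category I (0-10).
Level 12 falls in the 12-13 band.
Grid: Level 12-13 × Category I = 21-29 months.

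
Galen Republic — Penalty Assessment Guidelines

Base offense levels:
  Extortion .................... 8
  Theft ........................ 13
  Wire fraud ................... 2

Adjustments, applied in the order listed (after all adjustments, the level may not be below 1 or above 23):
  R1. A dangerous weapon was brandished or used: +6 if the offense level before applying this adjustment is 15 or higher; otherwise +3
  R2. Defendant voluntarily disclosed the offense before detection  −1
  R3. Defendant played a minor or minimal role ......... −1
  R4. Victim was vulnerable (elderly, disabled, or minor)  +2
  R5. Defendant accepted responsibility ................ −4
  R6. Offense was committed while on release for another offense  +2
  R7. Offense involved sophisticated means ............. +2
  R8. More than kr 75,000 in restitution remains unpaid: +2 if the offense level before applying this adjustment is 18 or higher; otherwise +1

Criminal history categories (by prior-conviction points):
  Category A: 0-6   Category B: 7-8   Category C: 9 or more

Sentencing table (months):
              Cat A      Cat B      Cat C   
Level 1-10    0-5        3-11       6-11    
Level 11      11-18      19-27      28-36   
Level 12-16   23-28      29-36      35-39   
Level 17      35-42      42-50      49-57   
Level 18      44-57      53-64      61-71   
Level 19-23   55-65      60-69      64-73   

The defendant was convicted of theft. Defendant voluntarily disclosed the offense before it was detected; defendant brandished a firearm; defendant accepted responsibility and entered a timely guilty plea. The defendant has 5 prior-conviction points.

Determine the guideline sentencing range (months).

11-18 months

Base offense level for theft: 13.
R1 applies (level before this adjustment is 13 < 15, so +3): 13 + 3 = 16.
R2 applies: 16 − 1 = 15.
R5 applies: 15 − 4 = 11.
R7 does not apply.
Final offense level: 11.
Criminal history: 5 prior points → Category A (0-6).
Level 11 falls in the 11 band.
Grid: Level 11 × Category A = 11-18 months.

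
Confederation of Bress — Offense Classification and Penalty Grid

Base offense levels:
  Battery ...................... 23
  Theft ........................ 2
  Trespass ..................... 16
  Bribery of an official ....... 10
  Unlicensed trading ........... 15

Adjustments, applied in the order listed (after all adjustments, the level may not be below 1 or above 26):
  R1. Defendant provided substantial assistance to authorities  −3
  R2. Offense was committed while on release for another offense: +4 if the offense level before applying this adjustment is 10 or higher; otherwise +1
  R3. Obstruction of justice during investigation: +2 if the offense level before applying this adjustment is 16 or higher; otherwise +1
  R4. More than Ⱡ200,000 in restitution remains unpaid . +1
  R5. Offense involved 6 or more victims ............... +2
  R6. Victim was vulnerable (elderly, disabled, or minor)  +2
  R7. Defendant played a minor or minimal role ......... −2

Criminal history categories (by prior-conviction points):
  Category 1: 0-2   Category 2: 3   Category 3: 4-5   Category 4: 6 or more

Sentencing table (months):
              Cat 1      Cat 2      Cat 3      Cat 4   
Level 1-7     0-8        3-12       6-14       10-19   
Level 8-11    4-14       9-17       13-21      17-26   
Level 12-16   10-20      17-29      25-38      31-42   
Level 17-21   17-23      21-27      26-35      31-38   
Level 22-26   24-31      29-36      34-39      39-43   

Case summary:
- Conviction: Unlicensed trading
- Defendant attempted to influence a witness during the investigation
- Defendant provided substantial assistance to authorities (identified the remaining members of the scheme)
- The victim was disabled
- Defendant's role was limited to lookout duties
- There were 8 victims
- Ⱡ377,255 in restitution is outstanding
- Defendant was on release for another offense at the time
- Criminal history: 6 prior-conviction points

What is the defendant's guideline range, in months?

31-38 months

Base offense level for unlicensed trading: 15.
R1 applies: 15 − 3 = 12.
R2 applies (level before this adjustment is 12 ≥ 10, so +4): 12 + 4 = 16.
R3 applies (level before this adjustment is 16 ≥ 16, so +2): 16 + 2 = 18.
R4 applies: 18 + 1 = 19.
R5 applies: 19 + 2 = 21.
R6 applies: 21 + 2 = 23.
R7 applies: 23 − 2 = 21.
Final offense level: 21.
Criminal history: 6 prior points → Category 4 (6+).
Level 21 falls in the 17-21 band.
Grid: Level 17-21 × Category 4 = 31-38 months.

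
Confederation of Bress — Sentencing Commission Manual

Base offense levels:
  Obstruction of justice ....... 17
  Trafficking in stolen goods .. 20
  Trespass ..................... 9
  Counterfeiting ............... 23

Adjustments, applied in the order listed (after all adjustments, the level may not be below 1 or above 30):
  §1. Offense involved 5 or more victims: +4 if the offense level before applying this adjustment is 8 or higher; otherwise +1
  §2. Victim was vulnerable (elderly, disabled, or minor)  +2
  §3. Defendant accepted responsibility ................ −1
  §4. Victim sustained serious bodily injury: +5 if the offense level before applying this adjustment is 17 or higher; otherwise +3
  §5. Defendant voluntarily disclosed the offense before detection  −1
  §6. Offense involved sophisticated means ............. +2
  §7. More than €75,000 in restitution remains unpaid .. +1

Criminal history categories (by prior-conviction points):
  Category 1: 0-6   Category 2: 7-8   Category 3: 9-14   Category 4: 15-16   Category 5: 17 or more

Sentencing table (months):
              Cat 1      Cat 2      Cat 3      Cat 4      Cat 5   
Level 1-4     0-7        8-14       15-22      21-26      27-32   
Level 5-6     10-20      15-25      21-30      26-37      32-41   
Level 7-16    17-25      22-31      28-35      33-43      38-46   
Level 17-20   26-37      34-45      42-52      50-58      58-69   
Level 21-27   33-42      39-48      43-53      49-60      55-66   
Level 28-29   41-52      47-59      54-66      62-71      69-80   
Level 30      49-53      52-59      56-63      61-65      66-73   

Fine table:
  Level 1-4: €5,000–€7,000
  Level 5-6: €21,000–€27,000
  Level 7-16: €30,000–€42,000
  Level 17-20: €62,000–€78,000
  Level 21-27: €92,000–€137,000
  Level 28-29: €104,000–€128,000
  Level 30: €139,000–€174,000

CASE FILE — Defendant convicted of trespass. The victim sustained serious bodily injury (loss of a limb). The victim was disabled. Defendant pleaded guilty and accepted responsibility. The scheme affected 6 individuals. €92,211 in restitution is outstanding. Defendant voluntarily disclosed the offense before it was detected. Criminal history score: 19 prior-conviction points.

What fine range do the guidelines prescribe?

€62,000–€78,000

Base offense level for trespass: 9.
§1 applies (level before this adjustment is 9 ≥ 8, so +4): 9 + 4 = 13.
§2 applies: 13 + 2 = 15.
§3 applies: 15 − 1 = 14.
§4 applies (level before this adjustment is 14 < 17, so +3): 14 + 3 = 17.
§5 applies: 17 − 1 = 16.
§6 does not apply.
§7 applies: 16 + 1 = 17.
Final offense level: 17.
Level 17 falls in the 17-20 band.
Fine table: Level 17-20 → €62,000–€78,000.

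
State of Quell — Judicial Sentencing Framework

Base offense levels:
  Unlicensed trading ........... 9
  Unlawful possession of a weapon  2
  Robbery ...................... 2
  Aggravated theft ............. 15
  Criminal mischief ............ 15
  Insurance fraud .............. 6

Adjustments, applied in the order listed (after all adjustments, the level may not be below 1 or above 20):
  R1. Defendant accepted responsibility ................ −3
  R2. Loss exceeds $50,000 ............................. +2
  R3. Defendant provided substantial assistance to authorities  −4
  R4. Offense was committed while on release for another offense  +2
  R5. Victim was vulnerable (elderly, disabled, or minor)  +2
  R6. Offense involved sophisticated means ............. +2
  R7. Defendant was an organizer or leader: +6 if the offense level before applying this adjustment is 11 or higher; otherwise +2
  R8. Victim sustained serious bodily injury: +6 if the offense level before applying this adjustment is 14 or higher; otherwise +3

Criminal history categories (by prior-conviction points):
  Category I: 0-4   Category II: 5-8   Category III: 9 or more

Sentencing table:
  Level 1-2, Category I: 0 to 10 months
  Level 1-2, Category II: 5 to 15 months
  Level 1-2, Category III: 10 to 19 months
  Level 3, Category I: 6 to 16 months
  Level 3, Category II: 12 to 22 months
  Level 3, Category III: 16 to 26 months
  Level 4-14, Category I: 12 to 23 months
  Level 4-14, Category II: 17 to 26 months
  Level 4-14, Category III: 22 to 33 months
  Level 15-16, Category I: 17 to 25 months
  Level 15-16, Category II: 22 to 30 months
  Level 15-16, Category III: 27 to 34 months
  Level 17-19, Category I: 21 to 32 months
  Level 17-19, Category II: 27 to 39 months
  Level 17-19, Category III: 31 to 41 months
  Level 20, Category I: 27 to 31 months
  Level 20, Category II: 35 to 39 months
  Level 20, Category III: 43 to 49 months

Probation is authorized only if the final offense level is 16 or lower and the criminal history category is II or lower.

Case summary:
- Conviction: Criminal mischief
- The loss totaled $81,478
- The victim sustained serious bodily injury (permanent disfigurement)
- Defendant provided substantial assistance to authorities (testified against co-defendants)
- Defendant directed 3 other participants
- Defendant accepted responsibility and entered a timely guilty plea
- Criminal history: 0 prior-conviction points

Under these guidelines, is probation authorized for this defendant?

Yes

Base offense level for criminal mischief: 15.
R1 applies: 15 − 3 = 12.
R2 applies: 12 + 2 = 14.
R3 applies: 14 − 4 = 10.
R4 does not apply.
R5 does not apply.
R6 does not apply.
R7 applies (level before this adjustment is 10 < 11, so +2): 10 + 2 = 12.
R8 applies (level before this adjustment is 12 < 14, so +3): 12 + 3 = 15.
Final offense level: 15.
Criminal history: 0 prior points → Category I (0-4).
Level 15 falls in the 15-16 band.
Grid: Level 15-16 × Category I = 17-25 months.
Probation check: level 15 ≤ 16 and category I ≤ II → eligible.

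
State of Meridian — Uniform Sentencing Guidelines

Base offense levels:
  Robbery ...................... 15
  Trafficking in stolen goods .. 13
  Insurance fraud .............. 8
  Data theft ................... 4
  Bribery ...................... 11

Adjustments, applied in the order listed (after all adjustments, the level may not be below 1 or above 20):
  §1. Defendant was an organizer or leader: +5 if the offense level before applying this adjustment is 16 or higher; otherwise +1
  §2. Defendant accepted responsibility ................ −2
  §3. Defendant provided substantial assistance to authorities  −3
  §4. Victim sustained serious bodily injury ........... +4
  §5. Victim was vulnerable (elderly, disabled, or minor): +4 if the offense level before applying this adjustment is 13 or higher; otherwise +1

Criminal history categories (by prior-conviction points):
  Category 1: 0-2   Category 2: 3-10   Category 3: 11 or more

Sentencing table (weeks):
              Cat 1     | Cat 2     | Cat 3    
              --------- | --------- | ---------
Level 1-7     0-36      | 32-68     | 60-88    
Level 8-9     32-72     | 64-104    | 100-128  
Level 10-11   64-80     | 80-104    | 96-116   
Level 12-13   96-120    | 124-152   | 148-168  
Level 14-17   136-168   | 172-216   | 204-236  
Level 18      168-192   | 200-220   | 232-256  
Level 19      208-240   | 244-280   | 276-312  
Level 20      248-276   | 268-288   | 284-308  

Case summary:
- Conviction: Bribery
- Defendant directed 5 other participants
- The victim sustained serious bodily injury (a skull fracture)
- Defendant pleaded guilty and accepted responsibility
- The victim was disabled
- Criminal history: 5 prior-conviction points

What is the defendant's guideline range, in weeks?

Base offense level for bribery: 11.
§1 applies (level before this adjustment is 11 < 16, so +1): 11 + 1 = 12.
§2 applies: 12 − 2 = 10.
§3 does not apply.
§4 applies: 10 + 4 = 14.
§5 applies (level before this adjustment is 14 ≥ 13, so +4): 14 + 4 = 18.
Final offense level: 18.
Criminal history: 5 prior points → Category 2 (3-10).
Level 18 falls in the 18 band.
Grid: Level 18 × Category 2 = 200-220 weeks.

200-220 weeks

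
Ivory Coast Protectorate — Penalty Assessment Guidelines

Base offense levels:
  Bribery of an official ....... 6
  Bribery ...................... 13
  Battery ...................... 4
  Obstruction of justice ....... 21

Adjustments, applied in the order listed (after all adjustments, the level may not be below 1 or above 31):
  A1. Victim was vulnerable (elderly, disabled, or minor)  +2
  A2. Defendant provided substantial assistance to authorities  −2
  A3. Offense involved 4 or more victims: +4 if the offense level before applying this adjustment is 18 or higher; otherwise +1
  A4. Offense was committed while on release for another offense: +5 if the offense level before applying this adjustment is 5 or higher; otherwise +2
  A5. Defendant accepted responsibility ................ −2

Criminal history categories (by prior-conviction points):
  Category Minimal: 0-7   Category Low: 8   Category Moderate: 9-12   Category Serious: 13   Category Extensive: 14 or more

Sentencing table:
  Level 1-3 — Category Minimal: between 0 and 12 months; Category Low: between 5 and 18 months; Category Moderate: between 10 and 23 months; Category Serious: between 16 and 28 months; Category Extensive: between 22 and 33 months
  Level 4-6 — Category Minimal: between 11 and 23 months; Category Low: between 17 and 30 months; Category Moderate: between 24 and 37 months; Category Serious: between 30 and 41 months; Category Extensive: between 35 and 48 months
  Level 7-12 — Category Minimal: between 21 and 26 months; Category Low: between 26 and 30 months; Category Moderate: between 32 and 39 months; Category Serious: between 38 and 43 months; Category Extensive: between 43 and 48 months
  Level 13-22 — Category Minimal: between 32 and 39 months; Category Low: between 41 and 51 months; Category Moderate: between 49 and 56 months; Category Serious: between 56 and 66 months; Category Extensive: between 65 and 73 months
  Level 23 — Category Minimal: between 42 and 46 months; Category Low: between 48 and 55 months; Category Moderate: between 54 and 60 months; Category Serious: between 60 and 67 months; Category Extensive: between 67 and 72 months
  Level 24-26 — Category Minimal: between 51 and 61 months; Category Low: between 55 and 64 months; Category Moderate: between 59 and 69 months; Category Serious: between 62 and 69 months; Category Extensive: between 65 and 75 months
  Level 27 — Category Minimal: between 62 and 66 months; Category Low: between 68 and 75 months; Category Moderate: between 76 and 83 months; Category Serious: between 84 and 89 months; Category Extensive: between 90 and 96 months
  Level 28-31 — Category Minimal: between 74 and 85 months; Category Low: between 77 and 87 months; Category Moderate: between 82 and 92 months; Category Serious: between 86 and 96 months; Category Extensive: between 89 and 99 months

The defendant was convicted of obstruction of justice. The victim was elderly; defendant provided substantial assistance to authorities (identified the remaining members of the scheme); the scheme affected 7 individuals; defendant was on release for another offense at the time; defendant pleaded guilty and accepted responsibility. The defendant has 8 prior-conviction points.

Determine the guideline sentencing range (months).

Base offense level for obstruction of justice: 21.
A1 applies: 21 + 2 = 23.
A2 applies: 23 − 2 = 21.
A3 applies (level before this adjustment is 21 ≥ 18, so +4): 21 + 4 = 25.
A4 applies (level before this adjustment is 25 ≥ 5, so +5): 25 + 5 = 30.
A5 applies: 30 − 2 = 28.
Final offense level: 28.
Criminal history: 8 prior points → Category Low (8).
Level 28 falls in the 28-31 band.
Grid: Level 28-31 × Category Low = 77-87 months.

77-87 months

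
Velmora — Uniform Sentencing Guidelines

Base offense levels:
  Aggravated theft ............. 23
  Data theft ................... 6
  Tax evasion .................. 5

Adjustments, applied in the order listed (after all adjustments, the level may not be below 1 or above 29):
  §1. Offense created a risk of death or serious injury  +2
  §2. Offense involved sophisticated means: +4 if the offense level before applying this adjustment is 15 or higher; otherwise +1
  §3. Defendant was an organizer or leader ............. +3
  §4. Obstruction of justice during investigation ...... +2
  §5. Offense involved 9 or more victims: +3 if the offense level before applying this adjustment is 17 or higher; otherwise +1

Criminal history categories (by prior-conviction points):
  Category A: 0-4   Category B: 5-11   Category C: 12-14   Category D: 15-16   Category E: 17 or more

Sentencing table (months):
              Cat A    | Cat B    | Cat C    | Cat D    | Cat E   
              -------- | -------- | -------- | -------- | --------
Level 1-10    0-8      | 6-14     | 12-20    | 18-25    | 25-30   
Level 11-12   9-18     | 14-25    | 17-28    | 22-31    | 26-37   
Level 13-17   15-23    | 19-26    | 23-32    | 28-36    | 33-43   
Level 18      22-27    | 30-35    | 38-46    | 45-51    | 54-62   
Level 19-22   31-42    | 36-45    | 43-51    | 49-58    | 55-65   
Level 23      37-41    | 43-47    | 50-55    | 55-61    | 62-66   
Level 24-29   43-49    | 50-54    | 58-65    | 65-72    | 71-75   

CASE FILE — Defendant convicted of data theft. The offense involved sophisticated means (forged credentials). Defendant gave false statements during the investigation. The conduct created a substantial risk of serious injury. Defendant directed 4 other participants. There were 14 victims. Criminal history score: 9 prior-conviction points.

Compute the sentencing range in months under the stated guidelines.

19-26 months

Base offense level for data theft: 6.
§1 applies: 6 + 2 = 8.
§2 applies (level before this adjustment is 8 < 15, so +1): 8 + 1 = 9.
§3 applies: 9 + 3 = 12.
§4 applies: 12 + 2 = 14.
§5 applies (level before this adjustment is 14 < 17, so +1): 14 + 1 = 15.
Final offense level: 15.
Criminal history: 9 prior points → Category B (5-11).
Level 15 falls in the 13-17 band.
Grid: Level 13-17 × Category B = 19-26 months.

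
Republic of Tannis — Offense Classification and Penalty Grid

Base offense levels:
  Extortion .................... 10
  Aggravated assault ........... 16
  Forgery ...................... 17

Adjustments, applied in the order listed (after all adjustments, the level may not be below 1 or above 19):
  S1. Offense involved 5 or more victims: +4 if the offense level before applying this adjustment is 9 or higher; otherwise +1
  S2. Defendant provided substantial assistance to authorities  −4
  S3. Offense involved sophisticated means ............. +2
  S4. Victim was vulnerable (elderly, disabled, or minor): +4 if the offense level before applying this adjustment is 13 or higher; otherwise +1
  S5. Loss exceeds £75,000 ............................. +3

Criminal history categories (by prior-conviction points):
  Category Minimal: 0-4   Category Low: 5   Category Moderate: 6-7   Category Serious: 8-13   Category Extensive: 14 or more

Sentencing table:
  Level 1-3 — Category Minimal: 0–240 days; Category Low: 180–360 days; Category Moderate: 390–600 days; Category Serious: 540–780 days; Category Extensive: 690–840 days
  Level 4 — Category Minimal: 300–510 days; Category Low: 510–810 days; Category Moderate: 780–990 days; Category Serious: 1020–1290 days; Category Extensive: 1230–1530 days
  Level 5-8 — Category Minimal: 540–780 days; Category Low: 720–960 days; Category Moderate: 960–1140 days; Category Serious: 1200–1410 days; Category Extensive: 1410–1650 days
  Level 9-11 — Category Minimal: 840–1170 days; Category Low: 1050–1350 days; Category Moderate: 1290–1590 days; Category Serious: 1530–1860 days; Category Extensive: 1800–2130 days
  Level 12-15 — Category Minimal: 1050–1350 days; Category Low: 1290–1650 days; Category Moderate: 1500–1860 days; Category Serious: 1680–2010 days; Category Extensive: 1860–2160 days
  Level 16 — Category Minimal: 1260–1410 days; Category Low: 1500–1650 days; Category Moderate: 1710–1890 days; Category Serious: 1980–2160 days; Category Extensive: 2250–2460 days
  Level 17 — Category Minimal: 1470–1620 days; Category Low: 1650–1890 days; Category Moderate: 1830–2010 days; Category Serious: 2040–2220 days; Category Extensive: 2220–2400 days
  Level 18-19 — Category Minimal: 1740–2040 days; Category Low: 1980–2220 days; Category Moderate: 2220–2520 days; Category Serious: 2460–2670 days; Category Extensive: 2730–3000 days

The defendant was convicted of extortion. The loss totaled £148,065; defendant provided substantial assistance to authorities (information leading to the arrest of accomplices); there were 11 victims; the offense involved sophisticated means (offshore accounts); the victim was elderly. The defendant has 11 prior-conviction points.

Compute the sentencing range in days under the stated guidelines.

1980-2160 days

Base offense level for extortion: 10.
S1 applies (level before this adjustment is 10 ≥ 9, so +4): 10 + 4 = 14.
S2 applies: 14 − 4 = 10.
S3 applies: 10 + 2 = 12.
S4 applies (level before this adjustment is 12 < 13, so +1): 12 + 1 = 13.
S5 applies: 13 + 3 = 16.
Final offense level: 16.
Criminal history: 11 prior points → Category Serious (8-13).
Level 16 falls in the 16 band.
Grid: Level 16 × Category Serious = 1980-2160 days.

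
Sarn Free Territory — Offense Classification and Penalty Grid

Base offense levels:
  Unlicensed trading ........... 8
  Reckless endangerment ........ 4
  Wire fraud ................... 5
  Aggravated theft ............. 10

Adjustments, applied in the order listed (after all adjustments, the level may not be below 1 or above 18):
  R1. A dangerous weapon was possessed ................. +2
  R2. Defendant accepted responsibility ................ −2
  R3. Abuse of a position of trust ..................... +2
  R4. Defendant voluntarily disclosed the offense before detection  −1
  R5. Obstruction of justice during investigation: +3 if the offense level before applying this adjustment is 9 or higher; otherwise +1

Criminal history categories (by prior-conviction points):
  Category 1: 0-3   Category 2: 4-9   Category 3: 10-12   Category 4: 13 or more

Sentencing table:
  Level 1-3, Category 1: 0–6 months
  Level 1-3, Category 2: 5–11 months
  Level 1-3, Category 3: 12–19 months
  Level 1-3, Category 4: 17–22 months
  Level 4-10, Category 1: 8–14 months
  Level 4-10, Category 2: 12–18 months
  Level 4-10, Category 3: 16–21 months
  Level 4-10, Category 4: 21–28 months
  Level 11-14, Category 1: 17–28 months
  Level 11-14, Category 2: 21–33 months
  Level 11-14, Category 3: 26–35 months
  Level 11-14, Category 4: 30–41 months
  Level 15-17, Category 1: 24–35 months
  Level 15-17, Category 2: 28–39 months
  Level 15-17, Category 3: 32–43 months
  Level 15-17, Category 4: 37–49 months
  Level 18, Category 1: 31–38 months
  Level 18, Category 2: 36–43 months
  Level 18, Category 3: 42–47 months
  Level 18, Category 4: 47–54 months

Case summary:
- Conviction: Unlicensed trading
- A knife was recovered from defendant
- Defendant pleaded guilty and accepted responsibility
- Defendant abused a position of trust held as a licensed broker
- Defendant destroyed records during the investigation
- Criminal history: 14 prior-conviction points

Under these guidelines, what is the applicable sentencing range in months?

30-41 months

Base offense level for unlicensed trading: 8.
R1 applies: 8 + 2 = 10.
R2 applies: 10 − 2 = 8.
R3 applies: 8 + 2 = 10.
R5 applies (level before this adjustment is 10 ≥ 9, so +3): 10 + 3 = 13.
Final offense level: 13.
Criminal history: 14 prior points → Category 4 (13+).
Level 13 falls in the 11-14 band.
Grid: Level 11-14 × Category 4 = 30-41 months.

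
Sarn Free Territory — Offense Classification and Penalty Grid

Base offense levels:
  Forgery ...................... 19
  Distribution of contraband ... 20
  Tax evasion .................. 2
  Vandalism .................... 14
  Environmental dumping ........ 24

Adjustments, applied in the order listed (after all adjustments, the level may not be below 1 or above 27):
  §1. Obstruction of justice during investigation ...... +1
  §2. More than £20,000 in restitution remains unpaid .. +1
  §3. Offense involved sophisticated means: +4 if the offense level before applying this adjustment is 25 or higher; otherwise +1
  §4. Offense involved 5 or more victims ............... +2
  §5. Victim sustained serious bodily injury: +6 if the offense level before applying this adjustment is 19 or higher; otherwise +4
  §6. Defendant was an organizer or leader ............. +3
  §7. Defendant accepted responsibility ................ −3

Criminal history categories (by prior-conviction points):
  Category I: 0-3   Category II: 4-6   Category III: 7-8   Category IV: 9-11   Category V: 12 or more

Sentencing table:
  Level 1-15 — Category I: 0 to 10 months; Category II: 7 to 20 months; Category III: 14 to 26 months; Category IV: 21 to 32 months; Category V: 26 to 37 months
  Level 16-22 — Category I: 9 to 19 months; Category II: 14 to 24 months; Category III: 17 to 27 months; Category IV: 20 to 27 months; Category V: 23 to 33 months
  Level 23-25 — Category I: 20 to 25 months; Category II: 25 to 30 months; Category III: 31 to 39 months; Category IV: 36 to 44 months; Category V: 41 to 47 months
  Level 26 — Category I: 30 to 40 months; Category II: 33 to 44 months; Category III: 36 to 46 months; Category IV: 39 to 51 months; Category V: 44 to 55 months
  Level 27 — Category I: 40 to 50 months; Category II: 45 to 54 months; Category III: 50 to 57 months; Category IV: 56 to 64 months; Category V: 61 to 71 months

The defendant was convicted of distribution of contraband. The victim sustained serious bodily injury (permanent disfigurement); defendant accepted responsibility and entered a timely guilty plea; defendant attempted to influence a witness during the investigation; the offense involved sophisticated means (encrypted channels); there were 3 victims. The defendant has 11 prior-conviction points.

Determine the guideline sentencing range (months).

36-44 months

Base offense level for distribution of contraband: 20.
§1 applies: 20 + 1 = 21.
§2 does not apply.
§3 applies (level before this adjustment is 21 < 25, so +1): 21 + 1 = 22.
§5 applies (level before this adjustment is 22 ≥ 19, so +6): 22 + 6 = 28.
§6 does not apply.
§7 applies: 28 − 3 = 25.
Final offense level: 25.
Criminal history: 11 prior points → Category IV (9-11).
Level 25 falls in the 23-25 band.
Grid: Level 23-25 × Category IV = 36-44 months.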